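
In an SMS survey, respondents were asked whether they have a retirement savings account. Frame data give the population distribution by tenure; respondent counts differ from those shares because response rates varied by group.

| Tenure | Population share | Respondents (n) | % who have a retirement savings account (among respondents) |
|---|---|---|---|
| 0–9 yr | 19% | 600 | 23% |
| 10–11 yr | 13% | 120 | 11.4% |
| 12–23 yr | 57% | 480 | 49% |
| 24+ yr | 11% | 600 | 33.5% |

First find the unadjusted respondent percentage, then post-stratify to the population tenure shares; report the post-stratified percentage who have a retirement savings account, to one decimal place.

Unadjusted (pooled respondent) estimate weights by respondent counts:
  (600/1800)×23 + (120/1800)×11.4 + (480/1800)×49 + (600/1800)×33.5 = 32.66%
Post-stratified estimate weights by population shares:
  0.19×23 + 0.13×11.4 + 0.57×49 + 0.11×33.5 = 37.467%

37.5%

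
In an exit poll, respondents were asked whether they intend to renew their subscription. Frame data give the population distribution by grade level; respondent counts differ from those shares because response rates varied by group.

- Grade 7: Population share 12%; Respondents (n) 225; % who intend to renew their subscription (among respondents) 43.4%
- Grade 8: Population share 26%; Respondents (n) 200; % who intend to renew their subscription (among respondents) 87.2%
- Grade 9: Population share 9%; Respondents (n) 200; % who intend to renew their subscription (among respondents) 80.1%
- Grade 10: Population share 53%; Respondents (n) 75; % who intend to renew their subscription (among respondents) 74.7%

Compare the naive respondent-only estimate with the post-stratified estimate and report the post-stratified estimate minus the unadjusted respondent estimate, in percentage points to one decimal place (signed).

Without adjustment, the pooled respondent share is:
  (225/700)×43.4 + (200/700)×87.2 + (200/700)×80.1 + (75/700)×74.7 = 69.7536%
Reweighting by population grade level shares:
  0.12×43.4 + 0.26×87.2 + 0.09×80.1 + 0.53×74.7 = 74.68%
Difference = 74.68 − 69.7536 = 4.9264 pp.

+4.9 percentage points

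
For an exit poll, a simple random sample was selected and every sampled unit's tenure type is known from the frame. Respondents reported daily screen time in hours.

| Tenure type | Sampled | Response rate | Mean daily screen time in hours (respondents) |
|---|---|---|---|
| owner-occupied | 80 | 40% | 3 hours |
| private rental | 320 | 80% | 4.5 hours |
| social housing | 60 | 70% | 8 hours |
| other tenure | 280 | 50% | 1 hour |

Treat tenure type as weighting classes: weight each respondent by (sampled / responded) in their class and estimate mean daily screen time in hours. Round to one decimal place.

3.3

Inverse-response-rate weighting restores each class to its sampled count, so class totals weight by n_sampled:
  owner-occupied: 80 × 3 = 240
  private rental: 320 × 4.5 = 1440
  social housing: 60 × 8 = 480
  other tenure: 280 × 1 = 280
Adjusted estimate = 2440 / 740 = 3.2973 → 3.3.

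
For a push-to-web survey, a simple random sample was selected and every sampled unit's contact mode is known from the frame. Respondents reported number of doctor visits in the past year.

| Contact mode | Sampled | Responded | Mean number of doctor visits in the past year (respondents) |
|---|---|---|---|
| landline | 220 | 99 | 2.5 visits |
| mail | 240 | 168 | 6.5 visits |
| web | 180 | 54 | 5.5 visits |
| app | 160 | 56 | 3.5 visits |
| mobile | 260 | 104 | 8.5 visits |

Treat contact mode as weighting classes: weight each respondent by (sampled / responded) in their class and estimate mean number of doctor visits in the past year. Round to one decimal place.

Response rates by class: landline 99/220 = 45%, mail 168/240 = 70%, web 54/180 = 30%, app 56/160 = 35%, mobile 104/260 = 40%.
Weighting each respondent by the inverse class response rate inflates each class back to its sampled size, so the class weight is n_sampled:
  landline: 220 × 2.5 = 550
  mail: 240 × 6.5 = 1560
  web: 180 × 5.5 = 990
  app: 160 × 3.5 = 560
  mobile: 260 × 8.5 = 2210
Adjusted estimate = 5870 / 1,060 = 5.53774 → 5.5.

5.5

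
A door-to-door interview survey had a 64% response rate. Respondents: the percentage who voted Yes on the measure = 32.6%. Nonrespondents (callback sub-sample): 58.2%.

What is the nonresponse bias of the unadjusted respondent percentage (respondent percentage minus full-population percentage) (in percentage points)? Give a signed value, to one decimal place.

Nonresponse fraction = 1 − 0.64 = 0.36.
Bias = (nonresponse fraction) × (respondent percentage − nonrespondent percentage)
     = 0.36 × (32.6 − 58.2) = 0.36 × -25.6 = -9.216.

-9.2 percentage points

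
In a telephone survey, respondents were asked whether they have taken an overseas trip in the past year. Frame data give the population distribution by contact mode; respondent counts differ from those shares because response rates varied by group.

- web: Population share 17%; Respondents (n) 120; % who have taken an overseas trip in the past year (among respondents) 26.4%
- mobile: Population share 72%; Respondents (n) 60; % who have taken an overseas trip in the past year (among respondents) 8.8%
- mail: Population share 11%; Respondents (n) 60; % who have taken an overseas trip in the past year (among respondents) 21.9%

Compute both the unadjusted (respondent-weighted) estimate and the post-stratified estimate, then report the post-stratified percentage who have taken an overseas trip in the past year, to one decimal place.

Naive respondent-only estimate (weights = respondent counts):
  (120/240)×26.4 + (60/240)×8.8 + (60/240)×21.9 = 20.875%
Post-stratifying to population shares instead:
  0.17×26.4 + 0.72×8.8 + 0.11×21.9 = 13.233%

13.2%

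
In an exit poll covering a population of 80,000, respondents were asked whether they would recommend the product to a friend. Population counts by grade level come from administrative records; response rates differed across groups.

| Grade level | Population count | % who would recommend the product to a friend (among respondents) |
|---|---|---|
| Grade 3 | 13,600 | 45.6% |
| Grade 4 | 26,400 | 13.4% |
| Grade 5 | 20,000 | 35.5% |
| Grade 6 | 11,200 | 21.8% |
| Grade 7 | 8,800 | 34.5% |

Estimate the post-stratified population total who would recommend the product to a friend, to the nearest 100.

22,300

Apply each group's respondent rate to its population count:
  Grade 3: 13,600 × 45.6% = 6201.6
  Grade 4: 26,400 × 13.4% = 3537.6
  Grade 5: 20,000 × 35.5% = 7100
  Grade 6: 11,200 × 21.8% = 2441.6
  Grade 7: 8,800 × 34.5% = 3036
Estimated total = 22316.8 → 22,300.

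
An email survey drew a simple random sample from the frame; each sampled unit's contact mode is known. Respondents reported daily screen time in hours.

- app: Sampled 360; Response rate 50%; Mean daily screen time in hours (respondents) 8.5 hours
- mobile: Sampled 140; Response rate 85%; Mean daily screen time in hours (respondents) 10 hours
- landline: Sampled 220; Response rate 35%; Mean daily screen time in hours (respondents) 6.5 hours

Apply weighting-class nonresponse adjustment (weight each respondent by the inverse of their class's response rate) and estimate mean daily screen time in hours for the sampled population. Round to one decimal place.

8.2

Inverse-response-rate weighting restores each class to its sampled count, so class totals weight by n_sampled:
  app: 360 × 8.5 = 3060
  mobile: 140 × 10 = 1400
  landline: 220 × 6.5 = 1430
Adjusted estimate = 5890 / 720 = 8.18056 → 8.2.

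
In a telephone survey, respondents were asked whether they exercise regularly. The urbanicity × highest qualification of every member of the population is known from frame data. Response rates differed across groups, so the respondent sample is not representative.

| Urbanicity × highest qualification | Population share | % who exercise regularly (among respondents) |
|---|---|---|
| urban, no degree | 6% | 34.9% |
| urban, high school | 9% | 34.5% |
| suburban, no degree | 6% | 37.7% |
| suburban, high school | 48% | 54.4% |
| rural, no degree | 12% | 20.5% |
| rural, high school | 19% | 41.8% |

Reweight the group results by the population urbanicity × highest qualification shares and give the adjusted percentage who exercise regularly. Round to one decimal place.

Reweight to the known urbanicity × highest qualification distribution:
  urban, no degree: 0.06 × 34.9 = 2.094
  urban, high school: 0.09 × 34.5 = 3.105
  suburban, no degree: 0.06 × 37.7 = 2.262
  suburban, high school: 0.48 × 54.4 = 26.112
  rural, no degree: 0.12 × 20.5 = 2.46
  rural, high school: 0.19 × 41.8 = 7.942
Post-stratified estimate = 43.975 → 44.0%.

44.0%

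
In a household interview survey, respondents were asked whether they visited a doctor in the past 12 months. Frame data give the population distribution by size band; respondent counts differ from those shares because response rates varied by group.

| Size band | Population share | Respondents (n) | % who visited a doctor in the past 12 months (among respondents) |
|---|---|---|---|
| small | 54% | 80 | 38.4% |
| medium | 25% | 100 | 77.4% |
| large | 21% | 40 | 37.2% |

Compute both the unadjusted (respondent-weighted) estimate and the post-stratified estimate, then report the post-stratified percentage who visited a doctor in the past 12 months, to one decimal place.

Naive respondent-only estimate (weights = respondent counts):
  (80/220)×38.4 + (100/220)×77.4 + (40/220)×37.2 = 55.9091%
Post-stratified estimate weights by population shares:
  0.54×38.4 + 0.25×77.4 + 0.21×37.2 = 47.898%

47.9%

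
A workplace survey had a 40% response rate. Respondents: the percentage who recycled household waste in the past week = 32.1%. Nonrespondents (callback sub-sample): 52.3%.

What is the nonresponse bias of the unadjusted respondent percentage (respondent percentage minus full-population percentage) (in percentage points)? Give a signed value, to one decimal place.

-12.1 percentage points

Nonresponse fraction = 1 − 0.4 = 0.6.
Bias = (nonresponse fraction) × (respondent percentage − nonrespondent percentage)
     = 0.6 × (32.1 − 52.3) = 0.6 × -20.2 = -12.12.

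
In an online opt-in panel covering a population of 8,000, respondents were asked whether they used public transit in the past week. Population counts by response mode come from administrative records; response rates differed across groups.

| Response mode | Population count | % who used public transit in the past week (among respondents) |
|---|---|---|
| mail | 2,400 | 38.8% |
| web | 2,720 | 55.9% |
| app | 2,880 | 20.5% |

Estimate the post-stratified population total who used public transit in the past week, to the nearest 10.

Apply each group's respondent rate to its population count:
  mail: 2,400 × 38.8% = 931.2
  web: 2,720 × 55.9% = 1520.48
  app: 2,880 × 20.5% = 590.4
Estimated total = 3042.08 → 3,040.

3,040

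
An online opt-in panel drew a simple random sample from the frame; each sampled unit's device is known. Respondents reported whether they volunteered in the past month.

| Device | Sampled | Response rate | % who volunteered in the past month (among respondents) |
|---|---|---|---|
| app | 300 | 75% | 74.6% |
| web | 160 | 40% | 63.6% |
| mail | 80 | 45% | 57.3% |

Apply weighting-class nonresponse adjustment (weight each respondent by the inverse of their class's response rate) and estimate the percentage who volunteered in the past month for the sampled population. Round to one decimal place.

68.8%

With weight = n_sampled/n_responded per class, the weighted class total is n_sampled:
  app: 300 × 74.6 = 22,380
  web: 160 × 63.6 = 10,176
  mail: 80 × 57.3 = 4584
Adjusted estimate = 37,140 / 540 = 68.7778 → 68.8%.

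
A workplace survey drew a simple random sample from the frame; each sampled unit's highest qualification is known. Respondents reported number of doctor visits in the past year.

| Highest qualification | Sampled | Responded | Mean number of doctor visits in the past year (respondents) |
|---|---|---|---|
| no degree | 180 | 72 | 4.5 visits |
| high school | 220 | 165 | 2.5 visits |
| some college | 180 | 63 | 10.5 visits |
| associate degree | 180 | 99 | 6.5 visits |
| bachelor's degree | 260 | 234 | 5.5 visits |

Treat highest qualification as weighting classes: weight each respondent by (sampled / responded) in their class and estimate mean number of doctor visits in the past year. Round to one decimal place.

Class response rates: no degree 72/180 = 40%, high school 165/220 = 75%, some college 63/180 = 35%, associate degree 99/180 = 55%, bachelor's degree 234/260 = 90%.
Each respondent's weight = sampled/responded in their class; summing within a class gives n_sampled, so:
  no degree: 180 × 4.5 = 810
  high school: 220 × 2.5 = 550
  some college: 180 × 10.5 = 1890
  associate degree: 180 × 6.5 = 1170
  bachelor's degree: 260 × 5.5 = 1430
Adjusted estimate = 5850 / 1,020 = 5.73529 → 5.7.

5.7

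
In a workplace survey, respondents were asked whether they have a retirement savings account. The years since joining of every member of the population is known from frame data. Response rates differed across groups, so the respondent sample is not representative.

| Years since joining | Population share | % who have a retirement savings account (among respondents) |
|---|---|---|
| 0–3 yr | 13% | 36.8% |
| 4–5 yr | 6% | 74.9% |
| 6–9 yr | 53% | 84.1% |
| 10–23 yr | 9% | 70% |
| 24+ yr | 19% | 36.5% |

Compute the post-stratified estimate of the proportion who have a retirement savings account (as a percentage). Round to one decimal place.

Post-stratification weights by population share, not respondent share:
  0–3 yr: 0.13 × 36.8 = 4.784
  4–5 yr: 0.06 × 74.9 = 4.494
  6–9 yr: 0.53 × 84.1 = 44.573
  10–23 yr: 0.09 × 70 = 6.3
  24+ yr: 0.19 × 36.5 = 6.935
Post-stratified estimate = 67.086 → 67.1%.

67.1%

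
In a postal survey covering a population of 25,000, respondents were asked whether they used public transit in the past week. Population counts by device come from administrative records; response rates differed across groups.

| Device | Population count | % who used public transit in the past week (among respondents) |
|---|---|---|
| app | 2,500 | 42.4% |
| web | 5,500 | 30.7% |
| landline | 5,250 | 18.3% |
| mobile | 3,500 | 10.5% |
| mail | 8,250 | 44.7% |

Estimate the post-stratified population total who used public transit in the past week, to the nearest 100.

Apply each group's respondent rate to its population count:
  app: 2,500 × 42.4% = 1060
  web: 5,500 × 30.7% = 1688.5
  landline: 5,250 × 18.3% = 960.75
  mobile: 3,500 × 10.5% = 367.5
  mail: 8,250 × 44.7% = 3687.75
Estimated total = 7764.5 → 7,800.

7,800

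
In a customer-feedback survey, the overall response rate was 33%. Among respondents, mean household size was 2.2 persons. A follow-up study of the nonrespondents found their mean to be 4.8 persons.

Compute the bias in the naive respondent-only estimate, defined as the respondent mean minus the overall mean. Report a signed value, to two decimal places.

Nonresponse fraction = 1 − 0.33 = 0.67.
Bias = (nonresponse fraction) × (respondent mean − nonrespondent mean)
     = 0.67 × (2.2 − 4.8) = 0.67 × -2.6 = -1.742.

-1.74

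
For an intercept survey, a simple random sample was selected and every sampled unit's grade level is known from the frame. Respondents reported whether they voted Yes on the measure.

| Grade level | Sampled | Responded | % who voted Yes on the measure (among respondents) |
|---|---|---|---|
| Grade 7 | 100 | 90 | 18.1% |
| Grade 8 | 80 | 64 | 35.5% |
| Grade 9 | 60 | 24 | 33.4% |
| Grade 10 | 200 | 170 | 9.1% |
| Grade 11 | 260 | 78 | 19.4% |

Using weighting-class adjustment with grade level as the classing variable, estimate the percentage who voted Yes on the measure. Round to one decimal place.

19.3%

Response rates by class: Grade 7 90/100 = 90%, Grade 8 64/80 = 80%, Grade 9 24/60 = 40%, Grade 10 170/200 = 85%, Grade 11 78/260 = 30%.
With weight = n_sampled/n_responded per class, the weighted class total is n_sampled:
  Grade 7: 100 × 18.1 = 1810
  Grade 8: 80 × 35.5 = 2840
  Grade 9: 60 × 33.4 = 2004
  Grade 10: 200 × 9.1 = 1820
  Grade 11: 260 × 19.4 = 5044
Adjusted estimate = 13,518 / 700 = 19.3114 → 19.3%.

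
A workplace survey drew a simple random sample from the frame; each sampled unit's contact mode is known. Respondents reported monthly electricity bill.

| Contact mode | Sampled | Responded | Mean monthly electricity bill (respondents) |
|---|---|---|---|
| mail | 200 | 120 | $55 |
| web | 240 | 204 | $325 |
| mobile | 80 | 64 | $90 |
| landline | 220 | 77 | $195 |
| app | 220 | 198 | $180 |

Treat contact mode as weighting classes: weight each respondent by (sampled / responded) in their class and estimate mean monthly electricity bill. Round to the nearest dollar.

$186

Response rates by class: mail 120/200 = 60%, web 204/240 = 85%, mobile 64/80 = 80%, landline 77/220 = 35%, app 198/220 = 90%.
With weight = n_sampled/n_responded per class, the weighted class total is n_sampled:
  mail: 200 × 55 = 11,000
  web: 240 × 325 = 78,000
  mobile: 80 × 90 = 7200
  landline: 220 × 195 = 42,900
  app: 220 × 180 = 39,600
Adjusted estimate = 178,700 / 960 = 186.146 → $186.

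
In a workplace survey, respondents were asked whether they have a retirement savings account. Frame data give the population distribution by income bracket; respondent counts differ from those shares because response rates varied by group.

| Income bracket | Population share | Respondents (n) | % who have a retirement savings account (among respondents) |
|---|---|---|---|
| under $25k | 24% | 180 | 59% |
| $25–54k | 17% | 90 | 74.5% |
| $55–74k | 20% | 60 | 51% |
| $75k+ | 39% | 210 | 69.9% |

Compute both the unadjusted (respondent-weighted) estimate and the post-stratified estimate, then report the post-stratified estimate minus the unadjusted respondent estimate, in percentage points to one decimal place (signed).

Naive respondent-only estimate (weights = respondent counts):
  (180/540)×59 + (90/540)×74.5 + (60/540)×51 + (210/540)×69.9 = 64.9333%
Reweighting by population income bracket shares:
  0.24×59 + 0.17×74.5 + 0.2×51 + 0.39×69.9 = 64.286%
Difference = 64.286 − 64.9333 = -0.6473 pp.

-0.6 percentage points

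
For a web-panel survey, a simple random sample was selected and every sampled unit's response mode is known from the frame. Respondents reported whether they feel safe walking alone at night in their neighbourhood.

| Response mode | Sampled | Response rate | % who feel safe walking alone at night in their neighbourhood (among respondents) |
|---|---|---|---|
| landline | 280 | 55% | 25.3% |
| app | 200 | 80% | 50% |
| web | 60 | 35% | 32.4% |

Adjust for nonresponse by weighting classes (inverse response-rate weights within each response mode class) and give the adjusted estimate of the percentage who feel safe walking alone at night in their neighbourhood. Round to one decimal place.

Inverse-response-rate weighting restores each class to its sampled count, so class totals weight by n_sampled:
  landline: 280 × 25.3 = 7084
  app: 200 × 50 = 10,000
  web: 60 × 32.4 = 1944
Adjusted estimate = 19,028 / 540 = 35.237 → 35.2%.

35.2%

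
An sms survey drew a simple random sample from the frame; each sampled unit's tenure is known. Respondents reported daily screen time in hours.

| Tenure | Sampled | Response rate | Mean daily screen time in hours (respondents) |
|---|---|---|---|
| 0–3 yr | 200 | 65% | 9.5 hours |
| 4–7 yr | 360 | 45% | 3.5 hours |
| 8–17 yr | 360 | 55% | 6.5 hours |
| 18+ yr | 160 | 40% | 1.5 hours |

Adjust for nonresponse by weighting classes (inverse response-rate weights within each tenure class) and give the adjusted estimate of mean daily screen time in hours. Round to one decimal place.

5.3

Weighting each respondent by the inverse class response rate inflates each class back to its sampled size, so the class weight is n_sampled:
  0–3 yr: 200 × 9.5 = 1900
  4–7 yr: 360 × 3.5 = 1260
  8–17 yr: 360 × 6.5 = 2340
  18+ yr: 160 × 1.5 = 240
Adjusted estimate = 5740 / 1,080 = 5.31482 → 5.3.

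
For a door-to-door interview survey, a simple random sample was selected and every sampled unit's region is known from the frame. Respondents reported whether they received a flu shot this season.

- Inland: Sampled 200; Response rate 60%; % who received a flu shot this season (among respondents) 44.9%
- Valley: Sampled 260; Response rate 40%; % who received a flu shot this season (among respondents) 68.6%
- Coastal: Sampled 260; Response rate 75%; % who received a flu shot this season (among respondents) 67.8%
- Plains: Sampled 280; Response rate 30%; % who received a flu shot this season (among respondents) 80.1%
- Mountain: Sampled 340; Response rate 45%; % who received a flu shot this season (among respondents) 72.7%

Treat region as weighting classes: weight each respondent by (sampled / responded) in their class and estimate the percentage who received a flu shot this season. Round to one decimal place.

With weight = n_sampled/n_responded per class, the weighted class total is n_sampled:
  Inland: 200 × 44.9 = 8980
  Valley: 260 × 68.6 = 17,836
  Coastal: 260 × 67.8 = 17,628
  Plains: 280 × 80.1 = 22,428
  Mountain: 340 × 72.7 = 24,718
Adjusted estimate = 91,590 / 1,340 = 68.3507 → 68.4%.

68.4%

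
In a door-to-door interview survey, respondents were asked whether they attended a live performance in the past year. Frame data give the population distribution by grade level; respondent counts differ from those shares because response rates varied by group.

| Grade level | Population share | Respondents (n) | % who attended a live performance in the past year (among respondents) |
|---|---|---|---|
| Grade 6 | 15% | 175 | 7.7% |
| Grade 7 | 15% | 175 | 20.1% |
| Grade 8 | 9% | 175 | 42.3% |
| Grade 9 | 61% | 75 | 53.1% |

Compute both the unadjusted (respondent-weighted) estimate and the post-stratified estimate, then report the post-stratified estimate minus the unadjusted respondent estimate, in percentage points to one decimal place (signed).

Unadjusted (pooled respondent) estimate weights by respondent counts:
  (175/600)×7.7 + (175/600)×20.1 + (175/600)×42.3 + (75/600)×53.1 = 27.0833%
Post-stratified estimate weights by population shares:
  0.15×7.7 + 0.15×20.1 + 0.09×42.3 + 0.61×53.1 = 40.368%
Difference = 40.368 − 27.0833 = 13.2847 pp.

+13.3 percentage points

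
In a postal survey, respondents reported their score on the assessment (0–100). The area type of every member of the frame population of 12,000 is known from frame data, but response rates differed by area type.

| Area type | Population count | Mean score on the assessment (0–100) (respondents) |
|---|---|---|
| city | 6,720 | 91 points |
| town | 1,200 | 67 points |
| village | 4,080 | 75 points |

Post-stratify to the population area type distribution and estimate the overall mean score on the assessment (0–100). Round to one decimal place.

Each cell contributes population-share × respondent value:
  city: (6,720/12,000) × 91 = 50.96
  town: (1,200/12,000) × 67 = 6.7
  village: (4,080/12,000) × 75 = 25.5
Post-stratified estimate = 83.16 → 83.2.

83.2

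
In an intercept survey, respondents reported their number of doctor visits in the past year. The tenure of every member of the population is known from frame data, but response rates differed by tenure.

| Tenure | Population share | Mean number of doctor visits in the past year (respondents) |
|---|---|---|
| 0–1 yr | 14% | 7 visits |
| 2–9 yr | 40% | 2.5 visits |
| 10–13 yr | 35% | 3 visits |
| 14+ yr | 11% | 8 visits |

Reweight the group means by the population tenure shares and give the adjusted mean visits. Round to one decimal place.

Weight each group's respondent value by its population share:
  0–1 yr: 0.14 × 7 = 0.98
  2–9 yr: 0.4 × 2.5 = 1
  10–13 yr: 0.35 × 3 = 1.05
  14+ yr: 0.11 × 8 = 0.88
Post-stratified estimate = 3.91 → 3.9.

3.9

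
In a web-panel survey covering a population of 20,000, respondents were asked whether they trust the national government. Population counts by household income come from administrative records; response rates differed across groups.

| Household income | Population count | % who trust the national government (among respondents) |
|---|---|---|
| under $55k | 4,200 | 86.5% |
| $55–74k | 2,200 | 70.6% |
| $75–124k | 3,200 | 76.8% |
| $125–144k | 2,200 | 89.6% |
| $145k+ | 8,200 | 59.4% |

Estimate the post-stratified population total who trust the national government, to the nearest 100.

Each cell contributes its population count × the respondent rate:
  under $55k: 4,200 × 86.5% = 3633
  $55–74k: 2,200 × 70.6% = 1553.2
  $75–124k: 3,200 × 76.8% = 2457.6
  $125–144k: 2,200 × 89.6% = 1971.2
  $145k+: 8,200 × 59.4% = 4870.8
Estimated total = 14485.8 → 14,500.

14,500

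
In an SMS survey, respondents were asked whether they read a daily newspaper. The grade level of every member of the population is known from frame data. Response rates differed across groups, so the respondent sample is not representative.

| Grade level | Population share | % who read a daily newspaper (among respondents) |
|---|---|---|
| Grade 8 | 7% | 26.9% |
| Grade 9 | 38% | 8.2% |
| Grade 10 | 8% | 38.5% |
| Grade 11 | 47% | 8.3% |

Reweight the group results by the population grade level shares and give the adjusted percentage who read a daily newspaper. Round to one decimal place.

12.0%

Reweight to the known grade level distribution:
  Grade 8: 0.07 × 26.9 = 1.883
  Grade 9: 0.38 × 8.2 = 3.116
  Grade 10: 0.08 × 38.5 = 3.08
  Grade 11: 0.47 × 8.3 = 3.901
Post-stratified estimate = 11.98 → 12.0%.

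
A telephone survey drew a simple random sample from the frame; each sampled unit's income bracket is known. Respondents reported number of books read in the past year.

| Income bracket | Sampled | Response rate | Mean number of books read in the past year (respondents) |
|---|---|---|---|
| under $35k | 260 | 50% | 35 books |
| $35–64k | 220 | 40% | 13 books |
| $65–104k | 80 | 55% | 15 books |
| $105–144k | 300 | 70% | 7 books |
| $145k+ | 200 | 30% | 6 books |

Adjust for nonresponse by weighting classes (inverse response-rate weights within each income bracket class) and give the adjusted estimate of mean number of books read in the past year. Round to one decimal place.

15.5

Inverse-response-rate weighting restores each class to its sampled count, so class totals weight by n_sampled:
  under $35k: 260 × 35 = 9100
  $35–64k: 220 × 13 = 2860
  $65–104k: 80 × 15 = 1200
  $105–144k: 300 × 7 = 2100
  $145k+: 200 × 6 = 1200
Adjusted estimate = 16,460 / 1,060 = 15.5283 → 15.5.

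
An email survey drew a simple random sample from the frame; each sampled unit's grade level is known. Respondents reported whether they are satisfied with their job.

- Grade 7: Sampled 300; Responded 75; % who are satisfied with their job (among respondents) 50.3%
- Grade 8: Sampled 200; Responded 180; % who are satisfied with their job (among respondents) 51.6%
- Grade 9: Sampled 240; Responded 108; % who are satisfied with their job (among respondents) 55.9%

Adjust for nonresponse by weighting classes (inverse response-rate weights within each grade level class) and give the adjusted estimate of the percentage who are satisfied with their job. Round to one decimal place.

52.5%

Response rates by class: Grade 7 75/300 = 25%, Grade 8 180/200 = 90%, Grade 9 108/240 = 45%.
Inverse-response-rate weighting restores each class to its sampled count, so class totals weight by n_sampled:
  Grade 7: 300 × 50.3 = 15,090
  Grade 8: 200 × 51.6 = 10,320
  Grade 9: 240 × 55.9 = 13,416
Adjusted estimate = 38,826 / 740 = 52.4676 → 52.5%.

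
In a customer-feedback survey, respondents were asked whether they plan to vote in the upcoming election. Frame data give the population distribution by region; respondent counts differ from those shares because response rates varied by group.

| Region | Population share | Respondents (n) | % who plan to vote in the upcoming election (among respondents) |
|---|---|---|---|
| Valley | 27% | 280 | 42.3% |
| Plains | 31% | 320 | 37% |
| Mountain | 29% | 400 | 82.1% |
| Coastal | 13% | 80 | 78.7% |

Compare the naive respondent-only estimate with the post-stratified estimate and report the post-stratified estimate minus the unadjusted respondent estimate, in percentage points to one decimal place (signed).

Naive respondent-only estimate (weights = respondent counts):
  (280/1080)×42.3 + (320/1080)×37 + (400/1080)×82.1 + (80/1080)×78.7 = 58.1667%
Reweighting by population region shares:
  0.27×42.3 + 0.31×37 + 0.29×82.1 + 0.13×78.7 = 56.931%
Difference = 56.931 − 58.1667 = -1.2357 pp.

-1.2 percentage points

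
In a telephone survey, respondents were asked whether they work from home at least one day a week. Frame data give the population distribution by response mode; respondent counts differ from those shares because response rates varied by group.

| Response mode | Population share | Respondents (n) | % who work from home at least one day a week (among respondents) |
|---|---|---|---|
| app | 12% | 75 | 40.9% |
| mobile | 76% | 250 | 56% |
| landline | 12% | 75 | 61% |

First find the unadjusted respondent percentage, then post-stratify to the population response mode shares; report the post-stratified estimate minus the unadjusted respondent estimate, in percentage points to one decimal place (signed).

Unadjusted (pooled respondent) estimate weights by respondent counts:
  (75/400)×40.9 + (250/400)×56 + (75/400)×61 = 54.1063%
Reweighting by population response mode shares:
  0.12×40.9 + 0.76×56 + 0.12×61 = 54.788%
Difference = 54.788 − 54.1063 = 0.6818 pp.

+0.7 percentage points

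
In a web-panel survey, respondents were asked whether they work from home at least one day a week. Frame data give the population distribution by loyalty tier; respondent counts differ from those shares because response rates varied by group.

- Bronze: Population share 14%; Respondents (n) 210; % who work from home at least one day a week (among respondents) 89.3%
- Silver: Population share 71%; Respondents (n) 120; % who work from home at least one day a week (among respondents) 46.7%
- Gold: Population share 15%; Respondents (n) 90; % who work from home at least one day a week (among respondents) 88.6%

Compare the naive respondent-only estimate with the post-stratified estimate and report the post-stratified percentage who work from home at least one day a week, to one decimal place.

Unadjusted (pooled respondent) estimate weights by respondent counts:
  (210/420)×89.3 + (120/420)×46.7 + (90/420)×88.6 = 76.9786%
Post-stratifying to population shares instead:
  0.14×89.3 + 0.71×46.7 + 0.15×88.6 = 58.949%

58.9%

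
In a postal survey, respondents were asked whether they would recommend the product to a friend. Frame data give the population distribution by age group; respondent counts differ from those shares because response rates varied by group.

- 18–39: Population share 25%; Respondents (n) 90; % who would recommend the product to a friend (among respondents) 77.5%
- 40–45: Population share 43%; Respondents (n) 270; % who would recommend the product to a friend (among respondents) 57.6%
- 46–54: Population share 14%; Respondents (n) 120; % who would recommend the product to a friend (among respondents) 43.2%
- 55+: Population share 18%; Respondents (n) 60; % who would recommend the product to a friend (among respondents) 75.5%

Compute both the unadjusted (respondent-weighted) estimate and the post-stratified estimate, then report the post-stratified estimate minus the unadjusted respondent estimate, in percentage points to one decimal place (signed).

Naive respondent-only estimate (weights = respondent counts):
  (90/540)×77.5 + (270/540)×57.6 + (120/540)×43.2 + (60/540)×75.5 = 59.7056%
Reweighting by population age group shares:
  0.25×77.5 + 0.43×57.6 + 0.14×43.2 + 0.18×75.5 = 63.781%
Difference = 63.781 − 59.7056 = 4.0754 pp.

+4.1 percentage points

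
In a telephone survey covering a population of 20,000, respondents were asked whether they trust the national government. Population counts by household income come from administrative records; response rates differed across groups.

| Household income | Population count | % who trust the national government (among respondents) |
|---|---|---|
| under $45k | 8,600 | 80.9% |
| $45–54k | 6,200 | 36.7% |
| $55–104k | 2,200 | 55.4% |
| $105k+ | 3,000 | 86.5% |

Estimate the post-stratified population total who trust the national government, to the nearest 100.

Estimated count per cell = population count × respondent percentage:
  under $45k: 8,600 × 80.9% = 6957.4
  $45–54k: 6,200 × 36.7% = 2275.4
  $55–104k: 2,200 × 55.4% = 1218.8
  $105k+: 3,000 × 86.5% = 2595
Estimated total = 13046.6 → 13,000.

13,000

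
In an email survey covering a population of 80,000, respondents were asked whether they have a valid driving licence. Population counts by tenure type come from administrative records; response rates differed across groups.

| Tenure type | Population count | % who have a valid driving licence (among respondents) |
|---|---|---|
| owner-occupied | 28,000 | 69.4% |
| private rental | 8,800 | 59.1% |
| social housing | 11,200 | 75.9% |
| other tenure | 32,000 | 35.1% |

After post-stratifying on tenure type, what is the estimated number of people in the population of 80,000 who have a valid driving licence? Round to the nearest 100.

44,400

Each cell contributes its population count × the respondent rate:
  owner-occupied: 28,000 × 69.4% = 19,432
  private rental: 8,800 × 59.1% = 5200.8
  social housing: 11,200 × 75.9% = 8500.8
  other tenure: 32,000 × 35.1% = 11,232
Estimated total = 44365.6 → 44,400.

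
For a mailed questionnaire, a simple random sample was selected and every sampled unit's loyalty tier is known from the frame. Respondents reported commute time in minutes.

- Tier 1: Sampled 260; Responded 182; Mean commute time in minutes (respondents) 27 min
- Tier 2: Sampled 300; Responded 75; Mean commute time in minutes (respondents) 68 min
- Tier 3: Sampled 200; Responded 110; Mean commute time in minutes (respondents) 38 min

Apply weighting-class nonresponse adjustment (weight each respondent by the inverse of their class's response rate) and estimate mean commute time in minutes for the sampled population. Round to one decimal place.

46.1

Response rates by class: Tier 1 182/260 = 70%, Tier 2 75/300 = 25%, Tier 3 110/200 = 55%.
Each respondent's weight = sampled/responded in their class; summing within a class gives n_sampled, so:
  Tier 1: 260 × 27 = 7020
  Tier 2: 300 × 68 = 20,400
  Tier 3: 200 × 38 = 7600
Adjusted estimate = 35,020 / 760 = 46.0789 → 46.1.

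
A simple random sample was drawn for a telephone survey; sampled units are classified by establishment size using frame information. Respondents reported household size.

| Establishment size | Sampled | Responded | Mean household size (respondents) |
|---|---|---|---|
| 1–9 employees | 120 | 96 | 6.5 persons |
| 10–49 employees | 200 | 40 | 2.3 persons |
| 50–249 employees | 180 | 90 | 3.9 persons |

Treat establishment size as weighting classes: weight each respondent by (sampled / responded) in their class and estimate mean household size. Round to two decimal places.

3.88

Response rates by class: 1–9 employees 96/120 = 80%, 10–49 employees 40/200 = 20%, 50–249 employees 90/180 = 50%.
Each respondent's weight = sampled/responded in their class; summing within a class gives n_sampled, so:
  1–9 employees: 120 × 6.5 = 780
  10–49 employees: 200 × 2.3 = 460
  50–249 employees: 180 × 3.9 = 702
Adjusted estimate = 1942 / 500 = 3.884 → 3.88.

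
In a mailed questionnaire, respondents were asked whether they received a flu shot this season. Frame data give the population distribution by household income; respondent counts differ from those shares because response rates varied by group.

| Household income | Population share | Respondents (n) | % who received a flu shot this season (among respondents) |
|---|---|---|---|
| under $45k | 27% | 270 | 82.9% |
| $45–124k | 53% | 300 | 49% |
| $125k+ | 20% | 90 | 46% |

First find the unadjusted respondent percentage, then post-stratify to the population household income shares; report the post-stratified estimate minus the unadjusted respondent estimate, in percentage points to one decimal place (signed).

Without adjustment, the pooled respondent share is:
  (270/660)×82.9 + (300/660)×49 + (90/660)×46 = 62.4591%
Reweighting by population household income shares:
  0.27×82.9 + 0.53×49 + 0.2×46 = 57.553%
Difference = 57.553 − 62.4591 = -4.9061 pp.

-4.9 percentage points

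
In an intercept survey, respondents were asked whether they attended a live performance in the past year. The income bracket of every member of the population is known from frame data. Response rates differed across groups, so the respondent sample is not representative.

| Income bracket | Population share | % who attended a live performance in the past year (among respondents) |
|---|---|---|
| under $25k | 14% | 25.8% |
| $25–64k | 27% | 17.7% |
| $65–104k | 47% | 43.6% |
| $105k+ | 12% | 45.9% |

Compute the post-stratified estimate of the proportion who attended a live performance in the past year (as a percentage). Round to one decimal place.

Each cell contributes population-share × respondent value:
  under $25k: 0.14 × 25.8 = 3.612
  $25–64k: 0.27 × 17.7 = 4.779
  $65–104k: 0.47 × 43.6 = 20.492
  $105k+: 0.12 × 45.9 = 5.508
Post-stratified estimate = 34.391 → 34.4%.

34.4%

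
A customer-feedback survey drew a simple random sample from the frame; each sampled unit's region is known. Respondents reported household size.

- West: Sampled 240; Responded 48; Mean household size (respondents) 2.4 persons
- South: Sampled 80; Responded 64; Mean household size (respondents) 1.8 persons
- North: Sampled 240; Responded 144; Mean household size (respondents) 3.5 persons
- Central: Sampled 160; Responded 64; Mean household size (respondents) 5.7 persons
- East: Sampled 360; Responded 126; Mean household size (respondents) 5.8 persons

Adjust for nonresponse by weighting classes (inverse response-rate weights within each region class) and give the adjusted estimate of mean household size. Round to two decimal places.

Response rates by class: West 48/240 = 20%, South 64/80 = 80%, North 144/240 = 60%, Central 64/160 = 40%, East 126/360 = 35%.
Inverse-response-rate weighting restores each class to its sampled count, so class totals weight by n_sampled:
  West: 240 × 2.4 = 576
  South: 80 × 1.8 = 144
  North: 240 × 3.5 = 840
  Central: 160 × 5.7 = 912
  East: 360 × 5.8 = 2088
Adjusted estimate = 4560 / 1,080 = 4.22222 → 4.22.

4.22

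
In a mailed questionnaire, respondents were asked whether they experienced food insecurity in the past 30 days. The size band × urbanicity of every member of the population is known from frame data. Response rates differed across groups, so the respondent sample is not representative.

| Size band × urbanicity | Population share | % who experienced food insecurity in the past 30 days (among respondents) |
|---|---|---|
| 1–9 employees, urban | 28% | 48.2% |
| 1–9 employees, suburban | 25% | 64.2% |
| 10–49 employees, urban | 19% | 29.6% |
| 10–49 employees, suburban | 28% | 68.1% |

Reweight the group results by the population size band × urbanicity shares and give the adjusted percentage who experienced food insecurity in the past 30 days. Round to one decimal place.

54.2%

Each cell contributes population-share × respondent value:
  1–9 employees, urban: 0.28 × 48.2 = 13.496
  1–9 employees, suburban: 0.25 × 64.2 = 16.05
  10–49 employees, urban: 0.19 × 29.6 = 5.624
  10–49 employees, suburban: 0.28 × 68.1 = 19.068
Post-stratified estimate = 54.238 → 54.2%.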